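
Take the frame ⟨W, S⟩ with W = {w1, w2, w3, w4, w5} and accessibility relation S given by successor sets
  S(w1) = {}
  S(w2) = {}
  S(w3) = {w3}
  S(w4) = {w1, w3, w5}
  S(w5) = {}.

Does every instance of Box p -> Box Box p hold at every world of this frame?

Yes

By correspondence theory, 4 is valid on a frame iff S is transitive.
Transitive: yes — every two-step S-path is closed by a direct edge.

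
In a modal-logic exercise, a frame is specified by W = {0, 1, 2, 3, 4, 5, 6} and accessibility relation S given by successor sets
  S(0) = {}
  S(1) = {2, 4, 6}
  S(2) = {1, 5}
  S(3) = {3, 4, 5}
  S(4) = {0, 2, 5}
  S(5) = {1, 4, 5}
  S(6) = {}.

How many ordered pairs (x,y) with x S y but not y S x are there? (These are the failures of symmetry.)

8

Enumerating: (1,4), (1,6), (2,5), (3,4), (3,5), (4,0), (4,2), (5,1).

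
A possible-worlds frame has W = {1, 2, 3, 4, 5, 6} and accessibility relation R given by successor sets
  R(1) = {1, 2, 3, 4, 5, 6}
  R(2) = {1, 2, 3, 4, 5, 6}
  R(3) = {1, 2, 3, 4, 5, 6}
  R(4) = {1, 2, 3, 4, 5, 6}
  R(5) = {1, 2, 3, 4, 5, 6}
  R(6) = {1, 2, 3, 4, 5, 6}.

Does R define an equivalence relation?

Yes

Reflexive: yes — every world is R-related to itself.
Symmetric: yes — every pair in R has its reverse in R.
Transitive: yes — every two-step R-path is closed by a direct edge.
So R is an equivalence relation.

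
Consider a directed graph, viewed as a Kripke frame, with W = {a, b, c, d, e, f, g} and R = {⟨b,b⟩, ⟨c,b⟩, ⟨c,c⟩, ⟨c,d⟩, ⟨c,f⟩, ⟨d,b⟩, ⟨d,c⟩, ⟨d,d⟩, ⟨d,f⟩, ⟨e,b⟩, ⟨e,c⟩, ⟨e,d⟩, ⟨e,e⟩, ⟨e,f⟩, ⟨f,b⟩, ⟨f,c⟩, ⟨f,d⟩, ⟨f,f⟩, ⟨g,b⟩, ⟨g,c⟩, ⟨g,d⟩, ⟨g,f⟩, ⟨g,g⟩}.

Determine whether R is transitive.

Transitive: yes — every two-step R-path is closed by a direct edge.

Yes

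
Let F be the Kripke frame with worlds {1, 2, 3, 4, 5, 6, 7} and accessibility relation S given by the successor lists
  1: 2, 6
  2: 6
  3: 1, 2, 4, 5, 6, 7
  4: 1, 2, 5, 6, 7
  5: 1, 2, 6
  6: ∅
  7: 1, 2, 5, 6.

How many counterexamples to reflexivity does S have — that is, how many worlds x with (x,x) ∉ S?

7

Enumerating: 1, 2, 3, 4, 5, 6, 7.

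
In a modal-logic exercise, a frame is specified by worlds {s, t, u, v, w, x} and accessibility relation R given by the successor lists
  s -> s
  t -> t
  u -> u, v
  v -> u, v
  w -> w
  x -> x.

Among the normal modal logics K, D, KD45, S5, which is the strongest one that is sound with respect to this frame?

S5

Serial (axiom D): yes — every world has a successor (e.g. s R s).
Euclidean (axiom 5): yes — any two successors of a common world are R-related.
Transitive (axiom 4): yes — every two-step R-path is closed by a direct edge.
Reflexive (axiom T): yes — every world is R-related to itself.
So F validates K, D, KD45, S5. The strongest is S5.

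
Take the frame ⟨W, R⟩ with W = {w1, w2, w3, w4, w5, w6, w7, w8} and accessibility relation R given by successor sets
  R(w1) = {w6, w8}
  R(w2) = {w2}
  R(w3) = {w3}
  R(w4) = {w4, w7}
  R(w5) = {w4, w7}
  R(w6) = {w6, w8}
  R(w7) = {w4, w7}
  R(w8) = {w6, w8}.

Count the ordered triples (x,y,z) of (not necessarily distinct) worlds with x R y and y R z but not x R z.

R is transitive; there are no such tuples.

0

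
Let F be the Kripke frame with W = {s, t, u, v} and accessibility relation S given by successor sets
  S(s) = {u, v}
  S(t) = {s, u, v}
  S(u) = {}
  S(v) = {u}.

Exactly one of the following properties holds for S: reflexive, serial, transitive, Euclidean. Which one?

transitive

Reflexive: no — s is not related to itself.
Serial: no — u has no S-successor.
Transitive: yes — every two-step S-path is closed by a direct edge.
Euclidean: no — s S u and s S v, but not u S v.
Only transitive holds.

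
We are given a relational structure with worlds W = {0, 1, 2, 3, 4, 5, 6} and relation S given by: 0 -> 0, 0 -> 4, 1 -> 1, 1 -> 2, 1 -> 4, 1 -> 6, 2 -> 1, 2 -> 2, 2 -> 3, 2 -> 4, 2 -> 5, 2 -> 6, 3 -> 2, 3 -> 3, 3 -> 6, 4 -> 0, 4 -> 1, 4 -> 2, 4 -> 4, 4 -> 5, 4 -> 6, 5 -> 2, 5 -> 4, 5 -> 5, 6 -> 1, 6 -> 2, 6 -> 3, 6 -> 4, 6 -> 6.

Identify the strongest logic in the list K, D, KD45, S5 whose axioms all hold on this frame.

Serial (axiom D): yes — every world has a successor (e.g. 0 S 0).
Euclidean (axiom 5): no — 2 S 1 and 2 S 3, but not 1 S 3.
Transitive (axiom 4): no — 0 S 4 and 4 S 1, but not 0 S 1.
Reflexive (axiom T): yes — every world is S-related to itself.
So F validates K, D; KD45 would additionally require S to be Euclidean and transitive. The strongest is D.

D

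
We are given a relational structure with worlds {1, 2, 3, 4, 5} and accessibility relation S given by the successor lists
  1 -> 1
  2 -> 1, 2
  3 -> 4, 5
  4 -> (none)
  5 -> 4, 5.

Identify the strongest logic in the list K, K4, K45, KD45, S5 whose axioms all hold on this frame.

K4

Transitive (axiom 4): yes — every two-step S-path is closed by a direct edge.
Euclidean (axiom 5): no — 3 S 4 and 3 S 5, but not 4 S 5.
Serial (axiom D): no — 4 has no S-successor.
Reflexive (axiom T): no — 3 is not related to itself.
So F validates K, K4; K45 would additionally require S to be Euclidean. The strongest is K4.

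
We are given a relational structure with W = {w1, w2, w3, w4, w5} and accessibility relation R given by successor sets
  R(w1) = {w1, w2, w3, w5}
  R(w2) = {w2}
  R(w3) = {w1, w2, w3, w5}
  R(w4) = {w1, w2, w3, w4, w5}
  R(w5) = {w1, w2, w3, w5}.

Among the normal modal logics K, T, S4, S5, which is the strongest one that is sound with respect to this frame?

S4

Reflexive (axiom T): yes — every world is R-related to itself.
Transitive (axiom 4): yes — every two-step R-path is closed by a direct edge.
Euclidean (axiom 5): no — w1 R w2 and w1 R w3, but not w2 R w3.
So F validates K, T, S4; S5 would additionally require R to be Euclidean. The strongest is S4.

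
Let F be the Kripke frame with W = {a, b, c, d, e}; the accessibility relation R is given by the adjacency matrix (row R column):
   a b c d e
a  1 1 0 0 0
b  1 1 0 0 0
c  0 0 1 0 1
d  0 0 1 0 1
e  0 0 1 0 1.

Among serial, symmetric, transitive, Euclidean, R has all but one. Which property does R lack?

Serial: yes — every world has a successor (e.g. a R a).
Symmetric: no — d R c but not c R d.
Transitive: yes — every two-step R-path is closed by a direct edge.
Euclidean: yes — any two successors of a common world are R-related.
Only symmetric fails.

symmetric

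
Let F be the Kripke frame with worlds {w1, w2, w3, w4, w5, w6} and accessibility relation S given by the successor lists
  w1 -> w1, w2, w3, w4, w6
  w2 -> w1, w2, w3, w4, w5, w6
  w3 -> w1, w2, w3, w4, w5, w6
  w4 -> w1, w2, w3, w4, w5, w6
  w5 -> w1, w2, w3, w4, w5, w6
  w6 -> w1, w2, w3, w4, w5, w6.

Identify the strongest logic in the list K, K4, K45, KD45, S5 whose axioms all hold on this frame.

K

Transitive (axiom 4): no — w1 S w2 and w2 S w5, but not w1 S w5.
Euclidean (axiom 5): no — w2 S w1 and w2 S w5, but not w1 S w5.
Serial (axiom D): yes — every world has a successor (e.g. w1 S w1).
Reflexive (axiom T): yes — every world is S-related to itself.
So F validates K; K4 would additionally require S to be transitive. The strongest is K.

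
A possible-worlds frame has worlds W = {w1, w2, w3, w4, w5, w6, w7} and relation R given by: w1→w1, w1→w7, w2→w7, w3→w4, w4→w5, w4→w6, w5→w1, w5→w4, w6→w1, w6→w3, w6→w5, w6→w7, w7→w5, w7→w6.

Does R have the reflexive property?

No

Reflexive: no — w2 is not related to itself.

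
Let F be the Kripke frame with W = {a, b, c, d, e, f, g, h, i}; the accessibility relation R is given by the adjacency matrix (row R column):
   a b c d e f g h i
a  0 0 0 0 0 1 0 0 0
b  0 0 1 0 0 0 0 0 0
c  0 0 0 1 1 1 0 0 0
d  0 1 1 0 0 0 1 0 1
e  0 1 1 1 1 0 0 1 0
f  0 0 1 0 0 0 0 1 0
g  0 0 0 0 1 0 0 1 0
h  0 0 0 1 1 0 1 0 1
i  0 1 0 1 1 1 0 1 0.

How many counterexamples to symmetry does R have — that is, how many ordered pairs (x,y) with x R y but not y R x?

Enumerating: (a,f), (b,c), (d,b), (d,g), (e,b), (e,d), (f,h), (g,e), (h,d), (i,b), (i,e), (i,f).

12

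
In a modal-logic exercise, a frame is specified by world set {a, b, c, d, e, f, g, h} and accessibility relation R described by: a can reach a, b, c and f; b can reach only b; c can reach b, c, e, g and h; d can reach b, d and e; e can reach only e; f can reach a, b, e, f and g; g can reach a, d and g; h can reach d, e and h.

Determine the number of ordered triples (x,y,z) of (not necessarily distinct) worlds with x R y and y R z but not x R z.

Enumerating: (a,c,e), (a,c,g), (a,c,h), (a,f,e), (a,f,g), (c,g,a), (c,g,d), (c,h,d), (f,a,c), (f,g,d), (g,a,b), (g,a,c), (g,a,f), (g,d,b), (g,d,e), (h,d,b).

16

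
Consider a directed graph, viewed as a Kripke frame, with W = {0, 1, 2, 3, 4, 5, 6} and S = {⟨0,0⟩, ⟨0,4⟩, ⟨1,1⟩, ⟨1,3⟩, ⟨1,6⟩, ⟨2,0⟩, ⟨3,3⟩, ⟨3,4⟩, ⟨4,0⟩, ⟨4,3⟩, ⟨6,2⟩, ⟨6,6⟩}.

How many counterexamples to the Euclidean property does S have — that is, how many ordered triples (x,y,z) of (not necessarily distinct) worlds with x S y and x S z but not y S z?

10

Enumerating: (0,4,4), (1,3,1), (1,3,6), (1,6,1), (1,6,3), (3,4,4), (4,0,3), (4,3,0), (6,2,2), (6,2,6).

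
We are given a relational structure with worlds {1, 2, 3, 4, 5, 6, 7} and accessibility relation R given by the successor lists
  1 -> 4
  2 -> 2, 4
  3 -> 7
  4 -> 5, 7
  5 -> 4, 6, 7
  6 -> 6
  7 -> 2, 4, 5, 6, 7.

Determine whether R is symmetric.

Symmetric: no — 1 R 4 but not 4 R 1.

No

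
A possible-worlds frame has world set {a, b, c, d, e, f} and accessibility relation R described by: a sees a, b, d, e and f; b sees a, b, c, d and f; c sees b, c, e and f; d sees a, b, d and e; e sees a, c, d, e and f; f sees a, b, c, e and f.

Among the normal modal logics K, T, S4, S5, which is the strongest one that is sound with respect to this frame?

T

Reflexive (axiom T): yes — every world is R-related to itself.
Transitive (axiom 4): no — a R b and b R c, but not a R c.
Euclidean (axiom 5): no — a R b and a R e, but not b R e.
So F validates K, T; S4 would additionally require R to be transitive. The strongest is T.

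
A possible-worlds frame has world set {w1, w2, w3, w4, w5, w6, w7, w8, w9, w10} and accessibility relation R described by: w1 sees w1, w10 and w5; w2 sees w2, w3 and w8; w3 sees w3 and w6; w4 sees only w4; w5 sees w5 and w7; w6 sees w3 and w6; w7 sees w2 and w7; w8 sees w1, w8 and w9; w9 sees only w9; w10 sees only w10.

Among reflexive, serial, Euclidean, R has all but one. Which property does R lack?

Euclidean

Reflexive: yes — every world is R-related to itself.
Serial: yes — every world has a successor (e.g. w1 R w1).
Euclidean: no — w1 R w10 and w1 R w5, but not w10 R w5.
Only Euclidean fails.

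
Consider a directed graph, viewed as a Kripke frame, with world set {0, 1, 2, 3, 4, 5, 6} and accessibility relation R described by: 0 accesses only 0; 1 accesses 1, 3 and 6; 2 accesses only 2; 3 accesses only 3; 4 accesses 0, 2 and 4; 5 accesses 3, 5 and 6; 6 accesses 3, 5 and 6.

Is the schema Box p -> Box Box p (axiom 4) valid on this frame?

Axiom 4 corresponds to the accessibility relation being transitive.
Transitive: no — 1 R 6 and 6 R 5, but not 1 R 5.

No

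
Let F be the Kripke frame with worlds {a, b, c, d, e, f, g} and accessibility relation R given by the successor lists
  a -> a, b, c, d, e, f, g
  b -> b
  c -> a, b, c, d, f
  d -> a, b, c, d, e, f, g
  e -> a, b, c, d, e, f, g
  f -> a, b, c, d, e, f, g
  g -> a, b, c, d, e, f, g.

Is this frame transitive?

Transitive: no — c R a and a R e, but not c R e.

No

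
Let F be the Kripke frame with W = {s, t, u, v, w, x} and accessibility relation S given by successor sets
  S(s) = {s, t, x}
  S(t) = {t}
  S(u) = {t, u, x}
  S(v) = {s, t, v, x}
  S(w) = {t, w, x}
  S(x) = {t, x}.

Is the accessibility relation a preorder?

Reflexive: yes — every world is S-related to itself.
Transitive: yes — every two-step S-path is closed by a direct edge.
So S is a preorder.

Yes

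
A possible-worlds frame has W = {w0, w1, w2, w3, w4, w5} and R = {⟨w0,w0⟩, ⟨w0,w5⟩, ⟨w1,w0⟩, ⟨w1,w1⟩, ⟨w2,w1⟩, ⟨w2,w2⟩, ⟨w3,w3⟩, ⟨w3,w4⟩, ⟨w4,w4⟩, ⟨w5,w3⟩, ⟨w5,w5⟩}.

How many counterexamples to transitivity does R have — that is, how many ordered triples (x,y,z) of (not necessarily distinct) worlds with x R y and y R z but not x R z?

Enumerating: (w0,w5,w3), (w1,w0,w5), (w2,w1,w0), (w5,w3,w4).

4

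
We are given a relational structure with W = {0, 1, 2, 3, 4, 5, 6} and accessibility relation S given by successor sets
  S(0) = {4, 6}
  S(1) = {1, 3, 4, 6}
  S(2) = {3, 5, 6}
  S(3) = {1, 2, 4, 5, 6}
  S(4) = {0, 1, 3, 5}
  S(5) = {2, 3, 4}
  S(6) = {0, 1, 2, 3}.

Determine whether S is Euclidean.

Euclidean: no — 0 S 4 and 0 S 6, but not 4 S 6.

No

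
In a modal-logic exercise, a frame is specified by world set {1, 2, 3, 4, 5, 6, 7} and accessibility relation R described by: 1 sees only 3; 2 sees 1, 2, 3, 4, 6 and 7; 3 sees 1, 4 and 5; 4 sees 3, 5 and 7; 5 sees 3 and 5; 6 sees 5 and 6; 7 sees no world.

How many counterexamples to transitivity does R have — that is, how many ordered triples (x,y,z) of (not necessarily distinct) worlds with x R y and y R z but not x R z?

Enumerating: (1,3,1), (1,3,4), (1,3,5), (2,3,5), (2,4,5), (2,6,5), (3,1,3), (3,4,3), (3,4,7), (3,5,3), (4,3,1), (4,3,4), (5,3,1), (5,3,4), (6,5,3).

15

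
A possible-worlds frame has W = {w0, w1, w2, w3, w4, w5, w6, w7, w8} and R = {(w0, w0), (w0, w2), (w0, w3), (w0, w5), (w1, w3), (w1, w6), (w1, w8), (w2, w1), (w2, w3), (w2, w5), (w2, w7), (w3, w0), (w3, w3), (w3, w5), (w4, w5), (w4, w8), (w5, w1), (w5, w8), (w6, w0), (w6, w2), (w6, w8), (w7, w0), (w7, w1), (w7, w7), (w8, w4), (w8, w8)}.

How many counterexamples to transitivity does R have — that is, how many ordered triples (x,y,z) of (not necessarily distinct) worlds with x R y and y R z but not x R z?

36

Enumerating: (w0,w2,w1), (w0,w2,w7), (w0,w5,w1), (w0,w5,w8), (w1,w3,w0), (w1,w3,w5), (w1,w6,w0), (w1,w6,w2), (w1,w8,w4), (w2,w1,w6), (w2,w1,w8), (w2,w3,w0), … and 24 more.
Total: 36.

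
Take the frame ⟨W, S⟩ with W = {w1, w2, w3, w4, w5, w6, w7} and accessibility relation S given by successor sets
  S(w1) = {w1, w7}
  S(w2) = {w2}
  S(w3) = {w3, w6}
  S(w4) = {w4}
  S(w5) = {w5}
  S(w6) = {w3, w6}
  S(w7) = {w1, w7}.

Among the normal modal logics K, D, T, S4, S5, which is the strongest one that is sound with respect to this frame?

S5

Serial (axiom D): yes — every world has a successor (e.g. w1 S w1).
Reflexive (axiom T): yes — every world is S-related to itself.
Transitive (axiom 4): yes — every two-step S-path is closed by a direct edge.
Euclidean (axiom 5): yes — any two successors of a common world are S-related.
So F validates K, D, T, S4, S5. The strongest is S5.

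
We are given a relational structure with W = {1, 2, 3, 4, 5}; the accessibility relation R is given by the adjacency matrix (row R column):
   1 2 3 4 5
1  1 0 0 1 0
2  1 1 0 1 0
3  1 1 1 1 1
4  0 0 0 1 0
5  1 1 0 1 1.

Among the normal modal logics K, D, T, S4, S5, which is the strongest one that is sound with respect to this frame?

Serial (axiom D): yes — every world has a successor (e.g. 1 R 1).
Reflexive (axiom T): yes — every world is R-related to itself.
Transitive (axiom 4): yes — every two-step R-path is closed by a direct edge.
Euclidean (axiom 5): no — 2 R 4 and 2 R 1, but not 4 R 1.
So F validates K, D, T, S4; S5 would additionally require R to be Euclidean. The strongest is S4.

S4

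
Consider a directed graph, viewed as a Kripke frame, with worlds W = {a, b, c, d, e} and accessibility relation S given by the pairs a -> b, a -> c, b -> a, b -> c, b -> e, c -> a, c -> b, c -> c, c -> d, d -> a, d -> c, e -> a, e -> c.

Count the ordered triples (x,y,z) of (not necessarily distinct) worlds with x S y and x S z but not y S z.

Enumerating: (a,b,b), (b,a,a), (b,a,e), (b,c,e), (b,e,e), (c,a,a), (c,a,d), (c,b,b), (c,b,d), (c,d,b), (c,d,d), (d,a,a), (e,a,a).

13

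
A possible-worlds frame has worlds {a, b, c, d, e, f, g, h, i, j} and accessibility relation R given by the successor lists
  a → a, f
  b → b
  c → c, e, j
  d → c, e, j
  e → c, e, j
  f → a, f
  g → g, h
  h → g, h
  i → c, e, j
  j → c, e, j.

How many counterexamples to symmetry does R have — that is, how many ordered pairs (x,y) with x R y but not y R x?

Enumerating: (d,c), (d,e), (d,j), (i,c), (i,e), (i,j).

6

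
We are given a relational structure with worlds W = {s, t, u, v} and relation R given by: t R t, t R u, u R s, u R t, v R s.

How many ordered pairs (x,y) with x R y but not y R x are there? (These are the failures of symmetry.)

2

Enumerating: (u,s), (v,s).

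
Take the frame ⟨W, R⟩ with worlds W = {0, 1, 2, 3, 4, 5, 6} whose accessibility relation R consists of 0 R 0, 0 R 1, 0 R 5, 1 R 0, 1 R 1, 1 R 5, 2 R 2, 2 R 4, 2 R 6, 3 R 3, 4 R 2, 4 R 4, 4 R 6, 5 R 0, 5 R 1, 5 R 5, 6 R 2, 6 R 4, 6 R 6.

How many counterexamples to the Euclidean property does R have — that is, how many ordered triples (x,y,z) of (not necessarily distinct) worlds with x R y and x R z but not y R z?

R is Euclidean; there are no such tuples.

0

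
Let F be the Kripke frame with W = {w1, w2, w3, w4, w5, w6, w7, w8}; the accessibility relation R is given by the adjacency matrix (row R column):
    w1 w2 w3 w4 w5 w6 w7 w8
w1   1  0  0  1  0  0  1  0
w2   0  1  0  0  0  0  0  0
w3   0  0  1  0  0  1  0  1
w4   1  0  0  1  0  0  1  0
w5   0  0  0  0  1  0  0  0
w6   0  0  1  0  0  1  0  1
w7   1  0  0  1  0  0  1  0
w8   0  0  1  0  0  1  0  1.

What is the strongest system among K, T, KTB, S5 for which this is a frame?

S5

Reflexive (axiom T): yes — every world is R-related to itself.
Symmetric (axiom B): yes — every pair in R has its reverse in R.
Euclidean (axiom 5): yes — any two successors of a common world are R-related.
So F validates K, T, KTB, S5. The strongest is S5.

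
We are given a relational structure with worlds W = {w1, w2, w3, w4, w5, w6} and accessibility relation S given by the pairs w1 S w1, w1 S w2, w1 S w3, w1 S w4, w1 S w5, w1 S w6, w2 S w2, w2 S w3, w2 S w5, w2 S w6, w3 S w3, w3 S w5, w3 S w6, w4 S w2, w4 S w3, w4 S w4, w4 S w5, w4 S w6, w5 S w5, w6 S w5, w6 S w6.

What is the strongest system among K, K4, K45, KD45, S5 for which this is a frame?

Transitive (axiom 4): yes — every two-step S-path is closed by a direct edge.
Euclidean (axiom 5): no — w1 S w2 and w1 S w4, but not w2 S w4.
Serial (axiom D): yes — every world has a successor (e.g. w1 S w1).
Reflexive (axiom T): yes — every world is S-related to itself.
So F validates K, K4; K45 would additionally require S to be Euclidean. The strongest is K4.

K4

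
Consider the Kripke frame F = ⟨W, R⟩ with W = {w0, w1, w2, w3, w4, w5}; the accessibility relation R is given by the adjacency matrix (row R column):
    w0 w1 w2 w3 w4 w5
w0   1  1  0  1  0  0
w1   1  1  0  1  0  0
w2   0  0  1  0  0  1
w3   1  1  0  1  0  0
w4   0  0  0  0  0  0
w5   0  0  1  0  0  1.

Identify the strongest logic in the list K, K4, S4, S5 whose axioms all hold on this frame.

K4

Transitive (axiom 4): yes — every two-step R-path is closed by a direct edge.
Reflexive (axiom T): no — w4 is not related to itself.
Euclidean (axiom 5): yes — any two successors of a common world are R-related.
So F validates K, K4; S4 would additionally require R to be reflexive. The strongest is K4.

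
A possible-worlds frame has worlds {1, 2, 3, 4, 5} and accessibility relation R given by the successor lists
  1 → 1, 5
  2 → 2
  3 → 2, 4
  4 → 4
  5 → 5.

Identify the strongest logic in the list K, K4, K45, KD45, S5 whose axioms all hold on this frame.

Transitive (axiom 4): yes — every two-step R-path is closed by a direct edge.
Euclidean (axiom 5): no — 3 R 2 and 3 R 4, but not 2 R 4.
Serial (axiom D): yes — every world has a successor (e.g. 1 R 1).
Reflexive (axiom T): no — 3 is not related to itself.
So F validates K, K4; K45 would additionally require R to be Euclidean. The strongest is K4.

K4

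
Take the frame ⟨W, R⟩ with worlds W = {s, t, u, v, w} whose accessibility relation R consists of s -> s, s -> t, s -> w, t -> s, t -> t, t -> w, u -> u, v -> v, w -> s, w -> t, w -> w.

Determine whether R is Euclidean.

Euclidean: yes — any two successors of a common world are R-related.

Yes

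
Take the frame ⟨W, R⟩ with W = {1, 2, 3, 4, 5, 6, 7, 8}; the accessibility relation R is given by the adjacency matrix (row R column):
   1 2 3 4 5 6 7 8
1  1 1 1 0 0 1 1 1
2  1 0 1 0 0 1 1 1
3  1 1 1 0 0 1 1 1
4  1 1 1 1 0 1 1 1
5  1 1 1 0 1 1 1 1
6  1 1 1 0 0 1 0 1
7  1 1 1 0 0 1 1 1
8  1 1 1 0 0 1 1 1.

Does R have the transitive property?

No

Transitive: no — 6 R 1 and 1 R 7, but not 6 R 7.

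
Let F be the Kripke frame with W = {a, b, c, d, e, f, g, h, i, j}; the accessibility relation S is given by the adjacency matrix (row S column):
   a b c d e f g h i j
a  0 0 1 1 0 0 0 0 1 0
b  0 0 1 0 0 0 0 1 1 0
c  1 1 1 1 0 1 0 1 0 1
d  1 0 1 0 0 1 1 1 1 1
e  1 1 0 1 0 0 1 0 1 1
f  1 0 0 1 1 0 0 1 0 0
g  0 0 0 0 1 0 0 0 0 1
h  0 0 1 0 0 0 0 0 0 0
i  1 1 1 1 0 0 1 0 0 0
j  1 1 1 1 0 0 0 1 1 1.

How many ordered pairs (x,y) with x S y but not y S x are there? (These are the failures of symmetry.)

Enumerating: (b,h), (c,f), (d,g), (d,h), (e,a), (e,b), (e,d), (e,i), (e,j), (f,a), (f,e), (f,h), … and 7 more.
Total: 19.

19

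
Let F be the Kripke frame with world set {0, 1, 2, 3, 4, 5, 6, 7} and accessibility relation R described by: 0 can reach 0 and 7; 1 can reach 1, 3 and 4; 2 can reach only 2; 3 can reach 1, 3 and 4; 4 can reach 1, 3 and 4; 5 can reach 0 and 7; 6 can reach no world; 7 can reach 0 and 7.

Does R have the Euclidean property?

Yes

Euclidean: yes — any two successors of a common world are R-related.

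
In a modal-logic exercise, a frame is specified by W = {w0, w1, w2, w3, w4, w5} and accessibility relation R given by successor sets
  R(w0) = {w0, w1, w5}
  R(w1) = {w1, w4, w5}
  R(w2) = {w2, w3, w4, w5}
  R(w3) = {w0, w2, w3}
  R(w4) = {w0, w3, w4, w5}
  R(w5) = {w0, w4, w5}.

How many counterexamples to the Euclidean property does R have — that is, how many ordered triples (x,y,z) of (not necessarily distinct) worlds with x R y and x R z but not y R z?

18

Enumerating: (w0,w1,w0), (w0,w5,w1), (w1,w4,w1), (w1,w5,w1), (w2,w3,w4), (w2,w3,w5), (w2,w4,w2), (w2,w5,w2), (w2,w5,w3), (w3,w0,w2), (w3,w0,w3), (w3,w2,w0), (w4,w0,w3), (w4,w0,w4), (w4,w3,w4), (w4,w3,w5), (w4,w5,w3), (w5,w0,w4).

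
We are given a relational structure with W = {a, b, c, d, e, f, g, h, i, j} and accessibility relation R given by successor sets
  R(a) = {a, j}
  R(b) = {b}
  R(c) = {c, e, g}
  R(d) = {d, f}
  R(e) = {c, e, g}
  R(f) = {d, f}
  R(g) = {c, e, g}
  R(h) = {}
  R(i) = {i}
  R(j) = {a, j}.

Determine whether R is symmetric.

Symmetric: yes — every pair in R has its reverse in R.

Yes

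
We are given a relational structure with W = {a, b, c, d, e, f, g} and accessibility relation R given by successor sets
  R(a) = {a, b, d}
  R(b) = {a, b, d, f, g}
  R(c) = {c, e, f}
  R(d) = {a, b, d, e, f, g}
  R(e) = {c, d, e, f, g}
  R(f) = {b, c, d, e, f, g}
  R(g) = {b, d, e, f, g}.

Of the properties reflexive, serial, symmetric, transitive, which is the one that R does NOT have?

transitive

Reflexive: yes — every world is R-related to itself.
Serial: yes — every world has a successor (e.g. a R a).
Symmetric: yes — every pair in R has its reverse in R.
Transitive: no — a R b and b R f, but not a R f.
Only transitive fails.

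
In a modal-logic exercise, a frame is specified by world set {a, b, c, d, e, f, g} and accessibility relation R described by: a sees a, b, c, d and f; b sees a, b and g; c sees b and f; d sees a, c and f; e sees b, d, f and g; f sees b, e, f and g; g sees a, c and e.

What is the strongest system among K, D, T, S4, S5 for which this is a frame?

D

Serial (axiom D): yes — every world has a successor (e.g. a R a).
Reflexive (axiom T): no — c is not related to itself.
Transitive (axiom 4): no — a R b and b R g, but not a R g.
Euclidean (axiom 5): no — a R b and a R c, but not b R c.
So F validates K, D; T would additionally require R to be reflexive. The strongest is D.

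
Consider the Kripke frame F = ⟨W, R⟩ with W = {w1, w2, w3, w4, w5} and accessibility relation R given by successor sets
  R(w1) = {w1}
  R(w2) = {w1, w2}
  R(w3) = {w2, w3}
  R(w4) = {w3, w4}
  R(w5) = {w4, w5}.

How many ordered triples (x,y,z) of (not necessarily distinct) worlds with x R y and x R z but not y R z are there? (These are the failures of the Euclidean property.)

4

Enumerating: (w2,w1,w2), (w3,w2,w3), (w4,w3,w4), (w5,w4,w5).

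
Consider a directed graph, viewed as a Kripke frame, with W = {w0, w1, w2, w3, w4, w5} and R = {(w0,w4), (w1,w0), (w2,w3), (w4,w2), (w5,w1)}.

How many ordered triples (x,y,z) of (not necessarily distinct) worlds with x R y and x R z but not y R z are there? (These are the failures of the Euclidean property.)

5

Enumerating: (w0,w4,w4), (w1,w0,w0), (w2,w3,w3), (w4,w2,w2), (w5,w1,w1).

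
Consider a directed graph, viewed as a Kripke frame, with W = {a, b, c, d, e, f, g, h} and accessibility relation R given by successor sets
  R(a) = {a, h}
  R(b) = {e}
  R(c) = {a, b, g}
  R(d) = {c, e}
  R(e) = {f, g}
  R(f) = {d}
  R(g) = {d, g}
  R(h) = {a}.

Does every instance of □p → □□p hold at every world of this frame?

No

The schema 4 characterises exactly the transitive frames.
Transitive: no — b R e and e R f, but not b R f.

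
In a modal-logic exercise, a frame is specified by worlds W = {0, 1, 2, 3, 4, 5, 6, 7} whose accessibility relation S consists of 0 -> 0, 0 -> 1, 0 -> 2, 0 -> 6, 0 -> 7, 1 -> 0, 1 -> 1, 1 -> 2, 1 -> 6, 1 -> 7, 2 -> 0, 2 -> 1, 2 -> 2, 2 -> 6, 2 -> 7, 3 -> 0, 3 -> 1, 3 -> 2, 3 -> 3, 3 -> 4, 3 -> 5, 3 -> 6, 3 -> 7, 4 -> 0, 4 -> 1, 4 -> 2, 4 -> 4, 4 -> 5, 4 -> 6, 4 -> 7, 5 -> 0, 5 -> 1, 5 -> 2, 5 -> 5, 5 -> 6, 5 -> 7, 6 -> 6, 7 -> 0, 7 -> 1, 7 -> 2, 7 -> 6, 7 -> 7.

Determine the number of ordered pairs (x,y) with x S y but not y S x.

Enumerating: (0,6), (1,6), (2,6), (3,0), (3,1), (3,2), (3,4), (3,5), (3,6), (3,7), (4,0), (4,1), … and 10 more.
Total: 22.

22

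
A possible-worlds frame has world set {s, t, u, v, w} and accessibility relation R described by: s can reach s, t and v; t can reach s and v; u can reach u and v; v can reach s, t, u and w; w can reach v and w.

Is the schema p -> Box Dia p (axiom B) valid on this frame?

By correspondence theory, B is valid on a frame iff R is symmetric.
Symmetric: yes — every pair in R has its reverse in R.

Yes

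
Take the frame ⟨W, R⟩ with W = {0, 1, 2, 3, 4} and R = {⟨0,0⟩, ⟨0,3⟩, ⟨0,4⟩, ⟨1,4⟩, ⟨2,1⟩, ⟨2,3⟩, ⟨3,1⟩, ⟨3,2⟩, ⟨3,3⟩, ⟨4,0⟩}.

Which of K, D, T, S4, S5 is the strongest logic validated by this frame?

D

Serial (axiom D): yes — every world has a successor (e.g. 0 R 0).
Reflexive (axiom T): no — 1 is not related to itself.
Transitive (axiom 4): no — 0 R 3 and 3 R 1, but not 0 R 1.
Euclidean (axiom 5): no — 0 R 3 and 0 R 4, but not 3 R 4.
So F validates K, D; T would additionally require R to be reflexive. The strongest is D.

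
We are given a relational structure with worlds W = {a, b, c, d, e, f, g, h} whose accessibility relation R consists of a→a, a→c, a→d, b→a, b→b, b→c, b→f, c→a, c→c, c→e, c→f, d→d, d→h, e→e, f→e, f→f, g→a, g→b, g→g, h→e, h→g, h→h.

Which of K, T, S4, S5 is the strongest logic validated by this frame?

T

Reflexive (axiom T): yes — every world is R-related to itself.
Transitive (axiom 4): no — a R c and c R e, but not a R e.
Euclidean (axiom 5): no — a R c and a R d, but not c R d.
So F validates K, T; S4 would additionally require R to be transitive. The strongest is T.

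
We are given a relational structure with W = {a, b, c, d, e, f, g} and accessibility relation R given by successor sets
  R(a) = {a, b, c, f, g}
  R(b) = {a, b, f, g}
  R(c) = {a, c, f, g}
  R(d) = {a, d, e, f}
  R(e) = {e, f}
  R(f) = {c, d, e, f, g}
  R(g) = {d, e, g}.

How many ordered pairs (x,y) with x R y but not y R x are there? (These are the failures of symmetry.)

Enumerating: (a,f), (a,g), (b,f), (b,g), (c,g), (d,a), (d,e), (f,g), (g,d), (g,e).

10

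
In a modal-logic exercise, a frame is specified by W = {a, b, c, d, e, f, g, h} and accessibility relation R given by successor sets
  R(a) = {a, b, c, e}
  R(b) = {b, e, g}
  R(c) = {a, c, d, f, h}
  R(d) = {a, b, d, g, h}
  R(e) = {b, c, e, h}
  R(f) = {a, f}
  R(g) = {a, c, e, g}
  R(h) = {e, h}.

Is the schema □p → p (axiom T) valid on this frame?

By correspondence theory, T is valid on a frame iff R is reflexive.
Reflexive: yes — every world is R-related to itself.

Yes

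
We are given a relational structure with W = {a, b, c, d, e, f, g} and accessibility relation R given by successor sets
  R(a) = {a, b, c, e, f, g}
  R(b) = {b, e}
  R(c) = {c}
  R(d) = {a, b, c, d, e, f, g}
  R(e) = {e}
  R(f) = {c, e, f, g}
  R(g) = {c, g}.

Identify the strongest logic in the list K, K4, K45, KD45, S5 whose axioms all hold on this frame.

K4

Transitive (axiom 4): yes — every two-step R-path is closed by a direct edge.
Euclidean (axiom 5): no — a R b and a R c, but not b R c.
Serial (axiom D): yes — every world has a successor (e.g. a R a).
Reflexive (axiom T): yes — every world is R-related to itself.
So F validates K, K4; K45 would additionally require R to be Euclidean. The strongest is K4.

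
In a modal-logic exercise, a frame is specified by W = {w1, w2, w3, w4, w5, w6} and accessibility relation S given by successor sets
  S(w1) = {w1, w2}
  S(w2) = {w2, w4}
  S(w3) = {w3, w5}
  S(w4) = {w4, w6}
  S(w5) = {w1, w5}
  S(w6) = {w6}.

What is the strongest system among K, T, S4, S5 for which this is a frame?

Reflexive (axiom T): yes — every world is S-related to itself.
Transitive (axiom 4): no — w1 S w2 and w2 S w4, but not w1 S w4.
Euclidean (axiom 5): no — w1 S w2 and w1 S w1, but not w2 S w1.
So F validates K, T; S4 would additionally require S to be transitive. The strongest is T.

T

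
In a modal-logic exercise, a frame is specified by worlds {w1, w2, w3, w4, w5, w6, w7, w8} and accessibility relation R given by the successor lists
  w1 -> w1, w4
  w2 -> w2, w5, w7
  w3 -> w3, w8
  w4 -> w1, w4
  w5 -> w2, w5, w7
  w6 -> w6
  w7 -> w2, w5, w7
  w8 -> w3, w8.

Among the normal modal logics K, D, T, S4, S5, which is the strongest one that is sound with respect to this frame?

Serial (axiom D): yes — every world has a successor (e.g. w1 R w1).
Reflexive (axiom T): yes — every world is R-related to itself.
Transitive (axiom 4): yes — every two-step R-path is closed by a direct edge.
Euclidean (axiom 5): yes — any two successors of a common world are R-related.
So F validates K, D, T, S4, S5. The strongest is S5.

S5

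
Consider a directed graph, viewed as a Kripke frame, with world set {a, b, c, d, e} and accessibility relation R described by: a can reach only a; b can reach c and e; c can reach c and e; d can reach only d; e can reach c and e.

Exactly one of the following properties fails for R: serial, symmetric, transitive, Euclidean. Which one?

Serial: yes — every world has a successor (e.g. a R a).
Symmetric: no — b R c but not c R b.
Transitive: yes — every two-step R-path is closed by a direct edge.
Euclidean: yes — any two successors of a common world are R-related.
Only symmetric fails.

symmetric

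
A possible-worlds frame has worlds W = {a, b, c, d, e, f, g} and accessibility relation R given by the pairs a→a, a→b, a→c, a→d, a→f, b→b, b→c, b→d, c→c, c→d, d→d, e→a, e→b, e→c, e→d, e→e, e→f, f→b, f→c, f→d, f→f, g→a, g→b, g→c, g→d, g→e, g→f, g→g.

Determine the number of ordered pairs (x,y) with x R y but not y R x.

21

Enumerating: (a,b), (a,c), (a,d), (a,f), (b,c), (b,d), (c,d), (e,a), (e,b), (e,c), (e,d), (e,f), … and 9 more.
Total: 21.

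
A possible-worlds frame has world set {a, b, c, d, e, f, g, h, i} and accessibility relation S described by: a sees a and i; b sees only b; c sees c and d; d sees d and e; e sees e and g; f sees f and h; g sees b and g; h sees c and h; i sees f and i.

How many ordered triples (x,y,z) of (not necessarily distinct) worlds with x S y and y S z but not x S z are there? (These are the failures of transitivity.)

Enumerating: (a,i,f), (c,d,e), (d,e,g), (e,g,b), (f,h,c), (h,c,d), (i,f,h).

7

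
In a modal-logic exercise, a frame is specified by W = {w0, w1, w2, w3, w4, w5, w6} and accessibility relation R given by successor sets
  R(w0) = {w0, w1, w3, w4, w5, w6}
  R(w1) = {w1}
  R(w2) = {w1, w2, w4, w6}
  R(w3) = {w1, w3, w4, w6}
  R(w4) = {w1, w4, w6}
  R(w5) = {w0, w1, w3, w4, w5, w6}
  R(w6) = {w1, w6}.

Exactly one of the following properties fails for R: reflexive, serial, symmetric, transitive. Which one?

symmetric

Reflexive: yes — every world is R-related to itself.
Serial: yes — every world has a successor (e.g. w0 R w0).
Symmetric: no — w0 R w1 but not w1 R w0.
Transitive: yes — every two-step R-path is closed by a direct edge.
Only symmetric fails.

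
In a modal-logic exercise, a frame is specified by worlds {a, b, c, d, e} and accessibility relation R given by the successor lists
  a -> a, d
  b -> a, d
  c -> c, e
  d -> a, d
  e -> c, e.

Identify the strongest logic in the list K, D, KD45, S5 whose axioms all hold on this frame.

Serial (axiom D): yes — every world has a successor (e.g. a R a).
Euclidean (axiom 5): yes — any two successors of a common world are R-related.
Transitive (axiom 4): yes — every two-step R-path is closed by a direct edge.
Reflexive (axiom T): no — b is not related to itself.
So F validates K, D, KD45; S5 would additionally require R to be reflexive. The strongest is KD45.

KD45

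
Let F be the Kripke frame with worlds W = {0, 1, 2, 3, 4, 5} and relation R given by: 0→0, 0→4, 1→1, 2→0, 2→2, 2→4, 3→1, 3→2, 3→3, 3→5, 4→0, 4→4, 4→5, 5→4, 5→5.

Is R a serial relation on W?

Serial: yes — every world has a successor (e.g. 0 R 0).

Yes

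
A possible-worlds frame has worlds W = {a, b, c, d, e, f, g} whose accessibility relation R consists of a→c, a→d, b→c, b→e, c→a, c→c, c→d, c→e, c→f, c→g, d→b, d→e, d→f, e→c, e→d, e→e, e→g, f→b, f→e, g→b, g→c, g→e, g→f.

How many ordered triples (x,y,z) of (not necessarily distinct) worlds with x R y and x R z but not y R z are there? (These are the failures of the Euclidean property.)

39

Enumerating: (a,d,c), (a,d,d), (c,a,a), (c,a,e), (c,a,f), (c,a,g), (c,d,a), (c,d,c), (c,d,d), (c,d,g), (c,e,a), (c,e,f), … and 27 more.
Total: 39.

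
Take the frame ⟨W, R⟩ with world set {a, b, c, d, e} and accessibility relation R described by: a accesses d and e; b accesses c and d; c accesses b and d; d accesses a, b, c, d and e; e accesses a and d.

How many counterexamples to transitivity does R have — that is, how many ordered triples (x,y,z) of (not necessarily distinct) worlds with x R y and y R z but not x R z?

16

Enumerating: (a,d,a), (a,d,b), (a,d,c), (a,e,a), (b,c,b), (b,d,a), (b,d,b), (b,d,e), (c,b,c), (c,d,a), (c,d,c), (c,d,e), (e,a,e), (e,d,b), (e,d,c), (e,d,e).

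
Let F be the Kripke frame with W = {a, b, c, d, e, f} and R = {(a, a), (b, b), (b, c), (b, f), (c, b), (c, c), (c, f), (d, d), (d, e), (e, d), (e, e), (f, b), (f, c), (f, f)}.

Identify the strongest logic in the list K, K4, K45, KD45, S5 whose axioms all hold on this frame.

S5

Transitive (axiom 4): yes — every two-step R-path is closed by a direct edge.
Euclidean (axiom 5): yes — any two successors of a common world are R-related.
Serial (axiom D): yes — every world has a successor (e.g. a R a).
Reflexive (axiom T): yes — every world is R-related to itself.
So F validates K, K4, K45, KD45, S5. The strongest is S5.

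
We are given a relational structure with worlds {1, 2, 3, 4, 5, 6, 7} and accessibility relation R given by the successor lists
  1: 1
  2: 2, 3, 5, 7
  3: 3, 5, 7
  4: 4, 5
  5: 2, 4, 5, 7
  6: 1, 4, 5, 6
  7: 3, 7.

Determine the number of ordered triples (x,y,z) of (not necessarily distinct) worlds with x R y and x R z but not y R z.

19

Enumerating: (2,3,2), (2,5,3), (2,7,2), (2,7,5), (3,5,3), (3,7,5), (5,2,4), (5,4,2), (5,4,7), (5,7,2), (5,7,4), (5,7,5), … and 7 more.
Total: 19.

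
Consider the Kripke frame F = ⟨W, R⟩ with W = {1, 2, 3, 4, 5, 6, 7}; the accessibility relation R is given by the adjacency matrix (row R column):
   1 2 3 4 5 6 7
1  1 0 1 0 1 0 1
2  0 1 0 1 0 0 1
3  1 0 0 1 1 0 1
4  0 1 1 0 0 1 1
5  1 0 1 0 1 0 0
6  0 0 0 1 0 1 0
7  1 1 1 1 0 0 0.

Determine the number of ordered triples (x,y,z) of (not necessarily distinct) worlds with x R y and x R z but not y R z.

Enumerating: (1,3,3), (1,5,7), (1,7,5), (1,7,7), (2,4,4), (2,7,7), (3,1,4), (3,4,1), (3,4,4), (3,4,5), (3,5,4), (3,5,7), … and 22 more.
Total: 34.

34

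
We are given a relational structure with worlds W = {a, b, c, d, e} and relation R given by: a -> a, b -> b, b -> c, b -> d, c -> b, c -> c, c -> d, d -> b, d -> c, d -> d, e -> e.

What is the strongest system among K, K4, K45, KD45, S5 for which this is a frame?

S5

Transitive (axiom 4): yes — every two-step R-path is closed by a direct edge.
Euclidean (axiom 5): yes — any two successors of a common world are R-related.
Serial (axiom D): yes — every world has a successor (e.g. a R a).
Reflexive (axiom T): yes — every world is R-related to itself.
So F validates K, K4, K45, KD45, S5. The strongest is S5.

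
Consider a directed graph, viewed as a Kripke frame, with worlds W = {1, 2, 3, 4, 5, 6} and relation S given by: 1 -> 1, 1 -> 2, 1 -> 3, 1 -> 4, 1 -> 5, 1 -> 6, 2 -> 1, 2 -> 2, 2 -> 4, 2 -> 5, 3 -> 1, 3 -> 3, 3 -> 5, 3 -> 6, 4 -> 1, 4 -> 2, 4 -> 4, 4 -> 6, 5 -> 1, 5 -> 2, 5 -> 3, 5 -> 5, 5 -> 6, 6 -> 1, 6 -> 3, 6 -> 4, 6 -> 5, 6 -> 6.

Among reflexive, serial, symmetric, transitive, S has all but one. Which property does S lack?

Reflexive: yes — every world is S-related to itself.
Serial: yes — every world has a successor (e.g. 1 S 1).
Symmetric: yes — every pair in S has its reverse in S.
Transitive: no — 2 S 1 and 1 S 3, but not 2 S 3.
Only transitive fails.

transitive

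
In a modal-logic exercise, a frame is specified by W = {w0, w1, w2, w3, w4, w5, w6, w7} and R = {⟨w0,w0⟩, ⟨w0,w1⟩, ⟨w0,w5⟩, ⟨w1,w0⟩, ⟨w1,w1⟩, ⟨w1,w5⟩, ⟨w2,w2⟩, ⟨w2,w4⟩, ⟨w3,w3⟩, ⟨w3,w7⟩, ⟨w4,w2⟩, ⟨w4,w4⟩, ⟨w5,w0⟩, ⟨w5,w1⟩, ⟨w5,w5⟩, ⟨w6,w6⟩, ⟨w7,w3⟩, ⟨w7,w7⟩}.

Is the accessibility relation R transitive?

Yes

Transitive: yes — every two-step R-path is closed by a direct edge.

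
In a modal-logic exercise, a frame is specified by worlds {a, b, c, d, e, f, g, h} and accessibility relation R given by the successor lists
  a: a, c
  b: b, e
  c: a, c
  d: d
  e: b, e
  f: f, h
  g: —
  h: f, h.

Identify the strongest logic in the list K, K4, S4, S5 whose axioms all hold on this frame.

K4

Transitive (axiom 4): yes — every two-step R-path is closed by a direct edge.
Reflexive (axiom T): no — g is not related to itself.
Euclidean (axiom 5): yes — any two successors of a common world are R-related.
So F validates K, K4; S4 would additionally require R to be reflexive. The strongest is K4.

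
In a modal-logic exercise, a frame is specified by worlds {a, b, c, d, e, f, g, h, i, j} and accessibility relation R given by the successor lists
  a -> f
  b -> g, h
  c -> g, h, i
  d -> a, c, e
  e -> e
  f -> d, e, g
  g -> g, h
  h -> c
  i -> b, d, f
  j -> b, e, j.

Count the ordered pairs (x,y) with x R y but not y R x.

17

Enumerating: (a,f), (b,g), (b,h), (c,g), (c,i), (d,a), (d,c), (d,e), (f,d), (f,e), (f,g), (g,h), (i,b), (i,d), (i,f), (j,b), (j,e).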